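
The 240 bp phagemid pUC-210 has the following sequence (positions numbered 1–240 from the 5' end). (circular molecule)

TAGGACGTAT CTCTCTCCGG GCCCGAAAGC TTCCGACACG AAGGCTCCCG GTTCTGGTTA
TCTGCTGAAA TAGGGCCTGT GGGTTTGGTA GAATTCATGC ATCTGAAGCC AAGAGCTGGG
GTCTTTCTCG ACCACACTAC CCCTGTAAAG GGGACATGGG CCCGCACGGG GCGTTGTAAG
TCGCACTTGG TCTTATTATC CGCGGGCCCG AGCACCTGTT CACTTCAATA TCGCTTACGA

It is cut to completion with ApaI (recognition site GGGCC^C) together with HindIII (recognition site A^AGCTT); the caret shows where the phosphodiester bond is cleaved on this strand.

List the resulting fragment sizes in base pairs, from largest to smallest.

135, 55, 46, 4 bp

ApaI sites (GGGCCC) start at positions 19, 158, 204.
ApaI cuts after base 5 of each site (before the last base), so after positions 23, 162, 208.
The HindIII site (AAGCTT) starts at position 27.
HindIII cuts after the first base of each site, so after position 27.
Combined cut positions: 23, 27, 162, 208.
Circular molecule, 4 cuts → 4 fragments:
  24–27 → 4 bp
  28–162 → 135 bp
  163–208 → 46 bp
  209–240 then 1–23 → 32 + 23 = 55 bp
Sorted largest to smallest: 135, 55, 46, 4 bp.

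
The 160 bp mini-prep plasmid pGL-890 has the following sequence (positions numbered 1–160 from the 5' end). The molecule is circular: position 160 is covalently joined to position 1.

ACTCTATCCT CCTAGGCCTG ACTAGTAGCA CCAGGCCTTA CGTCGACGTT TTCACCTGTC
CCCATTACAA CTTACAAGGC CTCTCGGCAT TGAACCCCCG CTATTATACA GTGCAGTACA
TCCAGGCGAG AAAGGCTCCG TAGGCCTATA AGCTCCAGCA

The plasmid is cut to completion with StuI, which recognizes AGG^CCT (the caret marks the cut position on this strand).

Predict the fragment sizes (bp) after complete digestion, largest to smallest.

StuI sites (AGGCCT) start at positions 14, 33, 77, 142.
StuI cuts after base 3 of each site, so after positions 16, 35, 79, 144.
Circular molecule, 4 cuts → 4 fragments:
  17–35 → 19 bp
  36–79 → 44 bp
  80–144 → 65 bp
  145–160 then 1–16 → 16 + 16 = 32 bp
Sorted largest to smallest: 65, 44, 32, 19 bp.

65, 44, 32, 19 bp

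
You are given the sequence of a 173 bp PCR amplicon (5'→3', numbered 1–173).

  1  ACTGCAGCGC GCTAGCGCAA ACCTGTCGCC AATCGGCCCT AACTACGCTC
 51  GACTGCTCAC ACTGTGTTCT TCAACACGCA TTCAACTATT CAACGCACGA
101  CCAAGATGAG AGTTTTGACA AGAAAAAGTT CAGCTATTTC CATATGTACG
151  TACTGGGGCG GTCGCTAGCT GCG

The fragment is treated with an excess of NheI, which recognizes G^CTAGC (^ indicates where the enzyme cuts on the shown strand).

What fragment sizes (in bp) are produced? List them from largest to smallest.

153, 11, 9 bp

NheI sites (GCTAGC) start at positions 11, 164.
NheI cuts after the first base of each site, so after positions 11, 164.
Linear molecule, 2 cuts → 3 fragments:
  1–11 → 11 bp
  12–164 → 153 bp
  165–173 → 9 bp
Sorted largest to smallest: 153, 11, 9 bp.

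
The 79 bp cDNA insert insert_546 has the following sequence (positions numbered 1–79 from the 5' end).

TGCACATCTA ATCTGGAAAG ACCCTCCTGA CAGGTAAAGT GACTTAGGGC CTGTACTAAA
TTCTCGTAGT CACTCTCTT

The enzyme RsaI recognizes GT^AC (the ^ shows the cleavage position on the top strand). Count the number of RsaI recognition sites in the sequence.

GTAC occurs starting at position 53.
RsaI cuts at 1 site.

1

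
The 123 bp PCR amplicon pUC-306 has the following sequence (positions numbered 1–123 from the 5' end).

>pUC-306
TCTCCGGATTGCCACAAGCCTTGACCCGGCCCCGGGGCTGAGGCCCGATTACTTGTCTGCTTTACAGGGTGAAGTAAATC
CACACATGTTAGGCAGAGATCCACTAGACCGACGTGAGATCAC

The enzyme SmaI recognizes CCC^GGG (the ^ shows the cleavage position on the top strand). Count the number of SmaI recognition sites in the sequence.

1

CCCGGG occurs starting at position 31.
SmaI cuts at 1 site.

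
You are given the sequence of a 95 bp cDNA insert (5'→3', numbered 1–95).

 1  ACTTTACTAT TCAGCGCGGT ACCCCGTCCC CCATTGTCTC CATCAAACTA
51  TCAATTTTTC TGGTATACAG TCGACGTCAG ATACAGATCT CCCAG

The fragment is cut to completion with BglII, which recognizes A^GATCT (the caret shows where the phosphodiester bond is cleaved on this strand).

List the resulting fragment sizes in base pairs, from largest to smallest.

The BglII site (AGATCT) starts at position 85.
BglII cuts after the first base of each site, so after position 85.
Linear molecule, 1 cut → 2 fragments:
  1–85 → 85 bp
  86–95 → 10 bp
Sorted largest to smallest: 85, 10 bp.

85, 10 bp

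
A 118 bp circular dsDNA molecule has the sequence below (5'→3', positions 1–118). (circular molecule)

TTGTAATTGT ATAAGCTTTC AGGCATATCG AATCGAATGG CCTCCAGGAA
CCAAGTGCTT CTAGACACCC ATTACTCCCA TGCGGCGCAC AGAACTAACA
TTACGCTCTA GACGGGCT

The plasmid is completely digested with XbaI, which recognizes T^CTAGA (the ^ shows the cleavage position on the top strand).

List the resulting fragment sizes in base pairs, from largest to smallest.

XbaI sites (TCTAGA) start at positions 60, 107.
XbaI cuts after the first base of each site, so after positions 60, 107.
Circular molecule, 2 cuts → 2 fragments:
  61–107 → 47 bp
  108–118 then 1–60 → 11 + 60 = 71 bp
Sorted largest to smallest: 71, 47 bp.

71, 47 bp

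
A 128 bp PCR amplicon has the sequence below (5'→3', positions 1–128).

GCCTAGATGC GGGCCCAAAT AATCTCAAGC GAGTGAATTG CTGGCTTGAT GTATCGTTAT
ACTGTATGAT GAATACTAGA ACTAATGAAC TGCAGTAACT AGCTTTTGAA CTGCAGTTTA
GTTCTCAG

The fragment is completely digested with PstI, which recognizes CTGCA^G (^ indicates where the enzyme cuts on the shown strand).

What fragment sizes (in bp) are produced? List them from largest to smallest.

94, 21, 13 bp

PstI sites (CTGCAG) start at positions 90, 111.
PstI cuts after base 5 of each site (before the last base), so after positions 94, 115.
Linear molecule, 2 cuts → 3 fragments:
  1–94 → 94 bp
  95–115 → 21 bp
  116–128 → 13 bp
Sorted largest to smallest: 94, 21, 13 bp.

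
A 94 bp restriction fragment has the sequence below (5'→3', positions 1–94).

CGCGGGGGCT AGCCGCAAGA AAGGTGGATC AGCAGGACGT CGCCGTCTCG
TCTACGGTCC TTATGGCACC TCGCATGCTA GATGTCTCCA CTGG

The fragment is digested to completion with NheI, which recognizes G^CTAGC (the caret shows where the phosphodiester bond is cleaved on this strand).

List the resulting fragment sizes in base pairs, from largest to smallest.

86, 8 bp

The NheI site (GCTAGC) starts at position 8.
NheI cuts after the first base of each site, so after position 8.
Linear molecule, 1 cut → 2 fragments:
  1–8 → 8 bp
  9–94 → 86 bp
Sorted largest to smallest: 86, 8 bp.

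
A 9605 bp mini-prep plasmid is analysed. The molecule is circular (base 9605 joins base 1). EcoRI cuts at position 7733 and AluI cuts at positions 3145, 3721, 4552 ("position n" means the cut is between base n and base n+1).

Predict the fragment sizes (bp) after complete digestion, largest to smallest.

5017, 3181, 831, 576 bp

Combined cut positions (sorted): 3145, 3721, 4552, 7733.
Circular molecule, 4 cuts → 4 fragments:
  3721 − 3145 = 576 bp
  4552 − 3721 = 831 bp
  7733 − 4552 = 3181 bp
  wrap: 9605 − 7733 + 3145 = 5017 bp
Sorted largest to smallest: 5017, 3181, 831, 576 bp.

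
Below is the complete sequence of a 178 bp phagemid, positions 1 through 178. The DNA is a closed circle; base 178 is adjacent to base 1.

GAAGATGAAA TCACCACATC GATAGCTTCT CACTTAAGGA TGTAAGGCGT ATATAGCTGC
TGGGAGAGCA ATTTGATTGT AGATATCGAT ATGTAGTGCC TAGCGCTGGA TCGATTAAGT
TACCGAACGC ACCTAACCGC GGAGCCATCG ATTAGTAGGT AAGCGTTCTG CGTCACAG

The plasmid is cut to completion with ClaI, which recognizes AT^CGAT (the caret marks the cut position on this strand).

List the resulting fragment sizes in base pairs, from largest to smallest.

ClaI sites (ATCGAT) start at positions 18, 85, 110, 147.
ClaI cuts after base 2 of each site, so after positions 19, 86, 111, 148.
Circular molecule, 4 cuts → 4 fragments:
  20–86 → 67 bp
  87–111 → 25 bp
  112–148 → 37 bp
  149–178 then 1–19 → 30 + 19 = 49 bp
Sorted largest to smallest: 67, 49, 37, 25 bp.

67, 49, 37, 25 bp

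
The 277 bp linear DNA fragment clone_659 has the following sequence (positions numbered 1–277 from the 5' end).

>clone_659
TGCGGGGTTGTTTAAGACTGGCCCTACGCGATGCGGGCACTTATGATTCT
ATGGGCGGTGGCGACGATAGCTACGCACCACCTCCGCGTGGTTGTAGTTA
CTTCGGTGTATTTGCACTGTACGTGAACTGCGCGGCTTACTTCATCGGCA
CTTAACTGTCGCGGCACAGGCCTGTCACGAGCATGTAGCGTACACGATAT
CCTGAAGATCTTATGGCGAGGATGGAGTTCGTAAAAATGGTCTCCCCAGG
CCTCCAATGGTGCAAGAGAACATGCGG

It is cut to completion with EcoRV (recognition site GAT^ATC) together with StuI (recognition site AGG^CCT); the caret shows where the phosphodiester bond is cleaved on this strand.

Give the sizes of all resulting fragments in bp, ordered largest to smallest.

170, 52, 28, 27 bp

The EcoRV site (GATATC) starts at position 196.
EcoRV cuts after base 3 of each site, so after position 198.
StuI sites (AGGCCT) start at positions 168, 248.
StuI cuts after base 3 of each site, so after positions 170, 250.
Combined cut positions: 170, 198, 250.
Linear molecule, 3 cuts → 4 fragments:
  1–170 → 170 bp
  171–198 → 28 bp
  199–250 → 52 bp
  251–277 → 27 bp
Sorted largest to smallest: 170, 52, 28, 27 bp.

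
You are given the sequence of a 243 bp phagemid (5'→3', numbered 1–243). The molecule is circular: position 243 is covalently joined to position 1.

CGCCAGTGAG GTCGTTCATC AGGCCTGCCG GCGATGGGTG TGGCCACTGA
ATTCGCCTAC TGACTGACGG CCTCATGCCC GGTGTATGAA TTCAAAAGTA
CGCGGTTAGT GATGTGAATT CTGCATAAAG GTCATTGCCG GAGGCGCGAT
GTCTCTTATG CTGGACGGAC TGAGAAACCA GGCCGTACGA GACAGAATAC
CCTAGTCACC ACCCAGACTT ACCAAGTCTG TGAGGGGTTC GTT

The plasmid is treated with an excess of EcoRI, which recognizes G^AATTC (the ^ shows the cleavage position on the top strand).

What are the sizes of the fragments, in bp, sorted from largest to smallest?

176, 39, 28 bp

EcoRI sites (GAATTC) start at positions 49, 88, 116.
EcoRI cuts after the first base of each site, so after positions 49, 88, 116.
Circular molecule, 3 cuts → 3 fragments:
  50–88 → 39 bp
  89–116 → 28 bp
  117–243 then 1–49 → 127 + 49 = 176 bp
Sorted largest to smallest: 176, 39, 28 bp.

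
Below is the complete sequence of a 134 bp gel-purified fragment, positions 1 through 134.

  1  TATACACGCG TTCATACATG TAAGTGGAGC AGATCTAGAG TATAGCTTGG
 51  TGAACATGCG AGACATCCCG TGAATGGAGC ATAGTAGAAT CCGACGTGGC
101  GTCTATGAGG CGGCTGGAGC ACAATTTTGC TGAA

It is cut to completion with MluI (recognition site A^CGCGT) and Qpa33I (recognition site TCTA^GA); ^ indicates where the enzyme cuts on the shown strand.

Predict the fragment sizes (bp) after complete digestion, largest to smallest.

97, 31, 6 bp

The MluI site (ACGCGT) starts at position 6.
MluI cuts after the first base of each site, so after position 6.
The Qpa33I site (TCTAGA) starts at position 34.
Qpa33I cuts after base 4 of each site, so after position 37.
Combined cut positions: 6, 37.
Linear molecule, 2 cuts → 3 fragments:
  1–6 → 6 bp
  7–37 → 31 bp
  38–134 → 97 bp
Sorted largest to smallest: 97, 31, 6 bp.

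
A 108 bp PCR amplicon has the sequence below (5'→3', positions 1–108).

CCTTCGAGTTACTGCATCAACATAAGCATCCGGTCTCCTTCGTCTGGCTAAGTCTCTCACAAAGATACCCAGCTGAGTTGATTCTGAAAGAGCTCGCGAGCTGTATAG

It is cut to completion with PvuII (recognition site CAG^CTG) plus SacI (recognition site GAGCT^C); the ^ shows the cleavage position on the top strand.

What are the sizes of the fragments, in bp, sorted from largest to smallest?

72, 22, 14 bp

The PvuII site (CAGCTG) starts at position 70.
PvuII cuts after base 3 of each site, so after position 72.
The SacI site (GAGCTC) starts at position 90.
SacI cuts after base 5 of each site (before the last base), so after position 94.
Combined cut positions: 72, 94.
Linear molecule, 2 cuts → 3 fragments:
  1–72 → 72 bp
  73–94 → 22 bp
  95–108 → 14 bp
Sorted largest to smallest: 72, 22, 14 bp.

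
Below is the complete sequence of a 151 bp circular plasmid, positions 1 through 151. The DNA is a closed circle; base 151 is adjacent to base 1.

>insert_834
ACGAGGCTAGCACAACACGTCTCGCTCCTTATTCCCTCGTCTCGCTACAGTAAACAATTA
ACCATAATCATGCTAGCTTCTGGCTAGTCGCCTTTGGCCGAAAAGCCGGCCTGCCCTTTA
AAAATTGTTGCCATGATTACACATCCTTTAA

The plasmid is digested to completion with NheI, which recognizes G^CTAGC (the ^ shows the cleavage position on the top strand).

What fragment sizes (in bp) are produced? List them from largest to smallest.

NheI sites (GCTAGC) start at positions 6, 72.
NheI cuts after the first base of each site, so after positions 6, 72.
Circular molecule, 2 cuts → 2 fragments:
  7–72 → 66 bp
  73–151 then 1–6 → 79 + 6 = 85 bp
Sorted largest to smallest: 85, 66 bp.

85, 66 bp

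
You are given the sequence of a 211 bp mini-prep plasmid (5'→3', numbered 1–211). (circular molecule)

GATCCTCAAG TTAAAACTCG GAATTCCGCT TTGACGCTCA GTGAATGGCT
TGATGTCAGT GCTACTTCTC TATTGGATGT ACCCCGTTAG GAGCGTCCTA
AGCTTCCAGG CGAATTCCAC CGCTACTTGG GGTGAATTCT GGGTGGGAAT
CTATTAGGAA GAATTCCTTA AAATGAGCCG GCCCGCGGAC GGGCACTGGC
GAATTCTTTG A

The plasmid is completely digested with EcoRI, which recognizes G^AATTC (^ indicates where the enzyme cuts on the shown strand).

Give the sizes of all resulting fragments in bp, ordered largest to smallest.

91, 40, 31, 27, 22 bp

EcoRI sites (GAATTC) start at positions 21, 112, 134, 161, 201.
EcoRI cuts after the first base of each site, so after positions 21, 112, 134, 161, 201.
Circular molecule, 5 cuts → 5 fragments:
  22–112 → 91 bp
  113–134 → 22 bp
  135–161 → 27 bp
  162–201 → 40 bp
  202–211 then 1–21 → 10 + 21 = 31 bp
Sorted largest to smallest: 91, 40, 31, 27, 22 bp.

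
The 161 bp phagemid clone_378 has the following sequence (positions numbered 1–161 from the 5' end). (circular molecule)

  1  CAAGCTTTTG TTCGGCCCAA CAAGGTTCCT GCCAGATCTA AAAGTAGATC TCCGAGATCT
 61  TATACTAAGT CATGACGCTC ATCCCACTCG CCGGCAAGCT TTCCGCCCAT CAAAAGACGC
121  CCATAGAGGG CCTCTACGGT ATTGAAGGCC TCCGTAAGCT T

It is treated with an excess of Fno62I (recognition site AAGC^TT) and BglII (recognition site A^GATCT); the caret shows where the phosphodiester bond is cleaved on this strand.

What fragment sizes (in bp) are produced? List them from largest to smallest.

60, 44, 29, 12, 9, 7 bp

Fno62I sites (AAGCTT) start at positions 2, 96, 156.
Fno62I cuts after base 4 of each site, so after positions 5, 99, 159.
BglII sites (AGATCT) start at positions 34, 46, 55.
BglII cuts after the first base of each site, so after positions 34, 46, 55.
Combined cut positions: 5, 34, 46, 55, 99, 159.
Circular molecule, 6 cuts → 6 fragments:
  6–34 → 29 bp
  35–46 → 12 bp
  47–55 → 9 bp
  56–99 → 44 bp
  100–159 → 60 bp
  160–161 then 1–5 → 2 + 5 = 7 bp
Sorted largest to smallest: 60, 44, 29, 12, 9, 7 bp.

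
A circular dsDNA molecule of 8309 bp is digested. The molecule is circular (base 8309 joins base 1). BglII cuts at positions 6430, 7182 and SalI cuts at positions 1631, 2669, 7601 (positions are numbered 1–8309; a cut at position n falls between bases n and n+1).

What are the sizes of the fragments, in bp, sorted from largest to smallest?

Combined cut positions (sorted): 1631, 2669, 6430, 7182, 7601.
Circular molecule, 5 cuts → 5 fragments:
  2669 − 1631 = 1038 bp
  6430 − 2669 = 3761 bp
  7182 − 6430 = 752 bp
  7601 − 7182 = 419 bp
  wrap: 8309 − 7601 + 1631 = 2339 bp
Sorted largest to smallest: 3761, 2339, 1038, 752, 419 bp.

3761, 2339, 1038, 752, 419 bp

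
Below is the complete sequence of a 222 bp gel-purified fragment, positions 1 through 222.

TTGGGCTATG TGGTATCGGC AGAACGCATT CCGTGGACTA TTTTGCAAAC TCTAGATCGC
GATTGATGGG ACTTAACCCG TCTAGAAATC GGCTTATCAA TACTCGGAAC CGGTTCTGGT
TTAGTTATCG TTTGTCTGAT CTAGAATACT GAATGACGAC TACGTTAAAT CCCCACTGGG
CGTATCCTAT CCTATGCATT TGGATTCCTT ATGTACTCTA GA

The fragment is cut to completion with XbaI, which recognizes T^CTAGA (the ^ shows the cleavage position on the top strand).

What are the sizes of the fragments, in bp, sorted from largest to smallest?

77, 59, 51, 30, 5 bp

XbaI sites (TCTAGA) start at positions 51, 81, 140, 217.
XbaI cuts after the first base of each site, so after positions 51, 81, 140, 217.
Linear molecule, 4 cuts → 5 fragments:
  1–51 → 51 bp
  52–81 → 30 bp
  82–140 → 59 bp
  141–217 → 77 bp
  218–222 → 5 bp
Sorted largest to smallest: 77, 59, 51, 30, 5 bp.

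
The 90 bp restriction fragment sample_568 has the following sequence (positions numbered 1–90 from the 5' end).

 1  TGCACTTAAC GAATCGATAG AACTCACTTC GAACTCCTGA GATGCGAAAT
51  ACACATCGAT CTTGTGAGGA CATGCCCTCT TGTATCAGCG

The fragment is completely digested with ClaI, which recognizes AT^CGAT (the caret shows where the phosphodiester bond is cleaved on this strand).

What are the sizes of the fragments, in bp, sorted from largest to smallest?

ClaI sites (ATCGAT) start at positions 13, 55.
ClaI cuts after base 2 of each site, so after positions 14, 56.
Linear molecule, 2 cuts → 3 fragments:
  1–14 → 14 bp
  15–56 → 42 bp
  57–90 → 34 bp
Sorted largest to smallest: 42, 34, 14 bp.

42, 34, 14 bp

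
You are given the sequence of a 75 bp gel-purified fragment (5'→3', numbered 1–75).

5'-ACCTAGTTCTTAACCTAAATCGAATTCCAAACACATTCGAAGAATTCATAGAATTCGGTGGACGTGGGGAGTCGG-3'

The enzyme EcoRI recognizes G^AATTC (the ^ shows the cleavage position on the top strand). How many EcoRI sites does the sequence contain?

GAATTC occurs starting at positions 22, 42, 51.
EcoRI cuts at 3 sites.

3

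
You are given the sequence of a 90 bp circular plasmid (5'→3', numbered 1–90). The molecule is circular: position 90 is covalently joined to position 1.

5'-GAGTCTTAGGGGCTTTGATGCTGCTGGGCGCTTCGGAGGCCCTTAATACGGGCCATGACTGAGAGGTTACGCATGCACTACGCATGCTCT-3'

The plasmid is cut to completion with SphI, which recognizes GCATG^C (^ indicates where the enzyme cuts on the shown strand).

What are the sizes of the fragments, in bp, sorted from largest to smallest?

79, 11 bp

SphI sites (GCATGC) start at positions 71, 82.
SphI cuts after base 5 of each site (before the last base), so after positions 75, 86.
Circular molecule, 2 cuts → 2 fragments:
  76–86 → 11 bp
  87–90 then 1–75 → 4 + 75 = 79 bp
Sorted largest to smallest: 79, 11 bp.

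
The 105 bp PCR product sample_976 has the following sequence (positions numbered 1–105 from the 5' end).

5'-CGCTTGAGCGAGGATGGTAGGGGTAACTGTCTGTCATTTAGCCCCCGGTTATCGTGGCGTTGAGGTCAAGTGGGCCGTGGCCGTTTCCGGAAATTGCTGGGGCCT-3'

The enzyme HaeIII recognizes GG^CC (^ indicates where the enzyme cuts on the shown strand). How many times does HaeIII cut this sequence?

3

GGCC occurs starting at positions 73, 79, 101.
HaeIII cuts at 3 sites.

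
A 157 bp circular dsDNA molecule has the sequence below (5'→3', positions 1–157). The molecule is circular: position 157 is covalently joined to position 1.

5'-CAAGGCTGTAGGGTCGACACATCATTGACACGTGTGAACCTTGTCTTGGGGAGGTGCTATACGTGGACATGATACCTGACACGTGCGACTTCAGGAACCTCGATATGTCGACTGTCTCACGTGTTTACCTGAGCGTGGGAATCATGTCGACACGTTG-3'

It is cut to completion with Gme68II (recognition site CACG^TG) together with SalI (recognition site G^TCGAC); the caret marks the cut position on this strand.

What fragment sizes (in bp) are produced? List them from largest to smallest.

51, 25, 24, 24, 19, 14 bp

Gme68II sites (CACGTG) start at positions 29, 80, 118.
Gme68II cuts after base 4 of each site, so after positions 32, 83, 121.
SalI sites (GTCGAC) start at positions 13, 107, 146.
SalI cuts after the first base of each site, so after positions 13, 107, 146.
Combined cut positions: 13, 32, 83, 107, 121, 146.
Circular molecule, 6 cuts → 6 fragments:
  14–32 → 19 bp
  33–83 → 51 bp
  84–107 → 24 bp
  108–121 → 14 bp
  122–146 → 25 bp
  147–157 then 1–13 → 11 + 13 = 24 bp
Sorted largest to smallest: 51, 25, 24, 24, 19, 14 bp.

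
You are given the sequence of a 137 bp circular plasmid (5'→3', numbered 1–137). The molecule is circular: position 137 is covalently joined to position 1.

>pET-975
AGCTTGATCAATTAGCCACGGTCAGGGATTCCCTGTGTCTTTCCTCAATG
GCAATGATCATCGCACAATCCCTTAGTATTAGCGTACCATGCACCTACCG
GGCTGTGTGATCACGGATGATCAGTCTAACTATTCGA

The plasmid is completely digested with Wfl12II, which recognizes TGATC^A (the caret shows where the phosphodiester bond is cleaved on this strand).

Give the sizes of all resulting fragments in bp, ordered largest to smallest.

53, 50, 24, 10 bp

Wfl12II sites (TGATCA) start at positions 5, 55, 108, 118.
Wfl12II cuts after base 5 of each site (before the last base), so after positions 9, 59, 112, 122.
Circular molecule, 4 cuts → 4 fragments:
  10–59 → 50 bp
  60–112 → 53 bp
  113–122 → 10 bp
  123–137 then 1–9 → 15 + 9 = 24 bp
Sorted largest to smallest: 53, 50, 24, 10 bp.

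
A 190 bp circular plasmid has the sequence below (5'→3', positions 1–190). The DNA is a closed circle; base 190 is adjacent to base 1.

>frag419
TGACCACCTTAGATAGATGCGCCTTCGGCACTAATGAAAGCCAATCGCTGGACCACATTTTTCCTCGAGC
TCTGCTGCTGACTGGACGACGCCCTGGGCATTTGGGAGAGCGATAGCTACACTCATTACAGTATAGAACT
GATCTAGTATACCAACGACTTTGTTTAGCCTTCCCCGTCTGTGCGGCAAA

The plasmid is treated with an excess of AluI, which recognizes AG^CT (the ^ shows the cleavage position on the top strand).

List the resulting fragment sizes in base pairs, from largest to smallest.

143, 47 bp

AluI sites (AGCT) start at positions 68, 115.
AluI cuts after base 2 of each site, so after positions 69, 116.
Circular molecule, 2 cuts → 2 fragments:
  70–116 → 47 bp
  117–190 then 1–69 → 74 + 69 = 143 bp
Sorted largest to smallest: 143, 47 bp.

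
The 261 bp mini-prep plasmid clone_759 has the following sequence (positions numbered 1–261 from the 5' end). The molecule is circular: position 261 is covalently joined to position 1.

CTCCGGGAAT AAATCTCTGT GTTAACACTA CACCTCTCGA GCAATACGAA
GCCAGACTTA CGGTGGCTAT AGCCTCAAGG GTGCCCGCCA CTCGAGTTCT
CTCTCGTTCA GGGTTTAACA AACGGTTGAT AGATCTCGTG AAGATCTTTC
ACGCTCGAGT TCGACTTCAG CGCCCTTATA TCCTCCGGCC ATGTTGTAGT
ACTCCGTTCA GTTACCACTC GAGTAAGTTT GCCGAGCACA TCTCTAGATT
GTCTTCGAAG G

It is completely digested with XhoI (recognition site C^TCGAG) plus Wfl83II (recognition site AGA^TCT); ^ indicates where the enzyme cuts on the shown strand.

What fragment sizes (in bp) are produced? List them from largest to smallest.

XhoI sites (CTCGAG) start at positions 36, 91, 154, 218.
XhoI cuts after the first base of each site, so after positions 36, 91, 154, 218.
Wfl83II sites (AGATCT) start at positions 131, 142.
Wfl83II cuts after base 3 of each site, so after positions 133, 144.
Combined cut positions: 36, 91, 133, 144, 154, 218.
Circular molecule, 6 cuts → 6 fragments:
  37–91 → 55 bp
  92–133 → 42 bp
  134–144 → 11 bp
  145–154 → 10 bp
  155–218 → 64 bp
  219–261 then 1–36 → 43 + 36 = 79 bp
Sorted largest to smallest: 79, 64, 55, 42, 11, 10 bp.

79, 64, 55, 42, 11, 10 bp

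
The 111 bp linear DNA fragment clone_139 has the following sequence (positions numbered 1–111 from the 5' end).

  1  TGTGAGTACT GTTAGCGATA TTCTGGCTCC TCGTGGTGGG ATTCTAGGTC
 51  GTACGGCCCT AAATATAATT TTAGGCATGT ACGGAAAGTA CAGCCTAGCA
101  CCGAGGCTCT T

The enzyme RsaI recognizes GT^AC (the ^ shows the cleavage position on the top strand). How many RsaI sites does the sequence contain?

4

GTAC occurs starting at positions 6, 51, 79, 88.
RsaI cuts at 4 sites.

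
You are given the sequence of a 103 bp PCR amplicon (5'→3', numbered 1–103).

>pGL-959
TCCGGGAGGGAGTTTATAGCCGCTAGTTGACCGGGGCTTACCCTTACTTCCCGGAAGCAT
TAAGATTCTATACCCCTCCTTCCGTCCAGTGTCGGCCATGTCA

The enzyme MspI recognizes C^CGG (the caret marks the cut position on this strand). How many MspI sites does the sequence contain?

CCGG occurs starting at positions 2, 31, 51.
MspI cuts at 3 sites.

3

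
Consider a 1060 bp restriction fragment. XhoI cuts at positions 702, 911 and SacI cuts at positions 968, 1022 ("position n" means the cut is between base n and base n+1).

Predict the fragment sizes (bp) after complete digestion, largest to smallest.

Combined cut positions (sorted): 702, 911, 968, 1022.
Linear molecule, 4 cuts → 5 fragments:
  702 − 0 = 702 bp
  911 − 702 = 209 bp
  968 − 911 = 57 bp
  1022 − 968 = 54 bp
  1060 − 1022 = 38 bp
Sorted largest to smallest: 702, 209, 57, 54, 38 bp.

702, 209, 57, 54, 38 bp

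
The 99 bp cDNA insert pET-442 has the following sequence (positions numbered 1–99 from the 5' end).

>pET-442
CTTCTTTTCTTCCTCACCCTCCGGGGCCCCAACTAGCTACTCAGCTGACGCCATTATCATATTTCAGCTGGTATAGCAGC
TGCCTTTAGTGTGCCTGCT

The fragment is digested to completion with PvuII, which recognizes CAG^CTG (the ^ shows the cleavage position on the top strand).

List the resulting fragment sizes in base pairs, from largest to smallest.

PvuII sites (CAGCTG) start at positions 42, 65, 77.
PvuII cuts after base 3 of each site, so after positions 44, 67, 79.
Linear molecule, 3 cuts → 4 fragments:
  1–44 → 44 bp
  45–67 → 23 bp
  68–79 → 12 bp
  80–99 → 20 bp
Sorted largest to smallest: 44, 23, 20, 12 bp.

44, 23, 20, 12 bp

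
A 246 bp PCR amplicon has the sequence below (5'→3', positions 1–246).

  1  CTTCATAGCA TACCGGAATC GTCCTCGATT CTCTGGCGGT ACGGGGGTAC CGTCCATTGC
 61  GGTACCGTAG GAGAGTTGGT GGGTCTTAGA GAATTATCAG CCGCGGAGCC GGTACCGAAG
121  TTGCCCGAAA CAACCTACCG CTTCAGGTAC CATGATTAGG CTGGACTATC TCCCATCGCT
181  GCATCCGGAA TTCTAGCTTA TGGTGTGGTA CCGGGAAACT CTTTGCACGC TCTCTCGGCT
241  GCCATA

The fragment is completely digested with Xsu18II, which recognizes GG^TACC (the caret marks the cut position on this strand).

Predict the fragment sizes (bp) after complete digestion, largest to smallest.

61, 50, 47, 38, 35, 15 bp

Xsu18II sites (GGTACC) start at positions 46, 61, 111, 146, 207.
Xsu18II cuts after base 2 of each site, so after positions 47, 62, 112, 147, 208.
Linear molecule, 5 cuts → 6 fragments:
  1–47 → 47 bp
  48–62 → 15 bp
  63–112 → 50 bp
  113–147 → 35 bp
  148–208 → 61 bp
  209–246 → 38 bp
Sorted largest to smallest: 61, 50, 47, 38, 35, 15 bp.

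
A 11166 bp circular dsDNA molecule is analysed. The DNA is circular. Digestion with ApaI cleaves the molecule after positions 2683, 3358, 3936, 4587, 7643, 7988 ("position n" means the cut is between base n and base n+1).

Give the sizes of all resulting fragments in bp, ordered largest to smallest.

Circular molecule, 6 cuts → 6 fragments:
  3358 − 2683 = 675 bp
  3936 − 3358 = 578 bp
  4587 − 3936 = 651 bp
  7643 − 4587 = 3056 bp
  7988 − 7643 = 345 bp
  wrap: 11166 − 7988 + 2683 = 5861 bp
Sorted largest to smallest: 5861, 3056, 675, 651, 578, 345 bp.

5861, 3056, 675, 651, 578, 345 bp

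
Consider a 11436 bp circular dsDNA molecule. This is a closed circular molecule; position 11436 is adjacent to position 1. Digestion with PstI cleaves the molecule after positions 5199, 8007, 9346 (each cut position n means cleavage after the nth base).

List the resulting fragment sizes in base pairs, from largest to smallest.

7289, 2808, 1339 bp

Circular molecule, 3 cuts → 3 fragments:
  8007 − 5199 = 2808 bp
  9346 − 8007 = 1339 bp
  wrap: 11436 − 9346 + 5199 = 7289 bp
Sorted largest to smallest: 7289, 2808, 1339 bp.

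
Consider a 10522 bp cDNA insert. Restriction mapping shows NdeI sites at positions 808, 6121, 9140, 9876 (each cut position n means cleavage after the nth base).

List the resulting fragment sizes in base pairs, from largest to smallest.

Linear molecule, 4 cuts → 5 fragments:
  808 − 0 = 808 bp
  6121 − 808 = 5313 bp
  9140 − 6121 = 3019 bp
  9876 − 9140 = 736 bp
  10522 − 9876 = 646 bp
Sorted largest to smallest: 5313, 3019, 808, 736, 646 bp.

5313, 3019, 808, 736, 646 bp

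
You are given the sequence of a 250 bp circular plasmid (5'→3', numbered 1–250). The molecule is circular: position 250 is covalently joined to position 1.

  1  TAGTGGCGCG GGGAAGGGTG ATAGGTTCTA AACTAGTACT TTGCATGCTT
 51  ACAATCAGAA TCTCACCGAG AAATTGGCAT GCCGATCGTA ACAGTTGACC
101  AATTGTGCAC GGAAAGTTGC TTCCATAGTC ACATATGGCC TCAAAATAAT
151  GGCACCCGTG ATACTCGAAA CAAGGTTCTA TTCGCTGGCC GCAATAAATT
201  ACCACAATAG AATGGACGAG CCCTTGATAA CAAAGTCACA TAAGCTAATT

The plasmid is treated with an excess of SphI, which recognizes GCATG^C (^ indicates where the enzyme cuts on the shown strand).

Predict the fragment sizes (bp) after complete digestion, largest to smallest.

SphI sites (GCATGC) start at positions 43, 77.
SphI cuts after base 5 of each site (before the last base), so after positions 47, 81.
Circular molecule, 2 cuts → 2 fragments:
  48–81 → 34 bp
  82–250 then 1–47 → 169 + 47 = 216 bp
Sorted largest to smallest: 216, 34 bp.

216, 34 bp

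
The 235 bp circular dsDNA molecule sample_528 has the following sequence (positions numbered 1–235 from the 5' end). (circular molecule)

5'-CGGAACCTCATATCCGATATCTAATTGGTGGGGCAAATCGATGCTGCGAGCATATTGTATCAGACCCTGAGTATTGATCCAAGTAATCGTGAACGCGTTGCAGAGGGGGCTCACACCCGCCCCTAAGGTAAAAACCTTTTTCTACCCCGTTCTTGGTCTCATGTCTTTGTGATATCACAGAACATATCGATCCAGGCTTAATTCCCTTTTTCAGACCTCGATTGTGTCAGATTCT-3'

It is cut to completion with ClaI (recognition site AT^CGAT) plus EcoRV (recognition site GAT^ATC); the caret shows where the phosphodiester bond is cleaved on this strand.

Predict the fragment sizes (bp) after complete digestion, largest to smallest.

135, 66, 20, 14 bp

ClaI sites (ATCGAT) start at positions 37, 186.
ClaI cuts after base 2 of each site, so after positions 38, 187.
EcoRV sites (GATATC) start at positions 16, 171.
EcoRV cuts after base 3 of each site, so after positions 18, 173.
Combined cut positions: 18, 38, 173, 187.
Circular molecule, 4 cuts → 4 fragments:
  19–38 → 20 bp
  39–173 → 135 bp
  174–187 → 14 bp
  188–235 then 1–18 → 48 + 18 = 66 bp
Sorted largest to smallest: 135, 66, 20, 14 bp.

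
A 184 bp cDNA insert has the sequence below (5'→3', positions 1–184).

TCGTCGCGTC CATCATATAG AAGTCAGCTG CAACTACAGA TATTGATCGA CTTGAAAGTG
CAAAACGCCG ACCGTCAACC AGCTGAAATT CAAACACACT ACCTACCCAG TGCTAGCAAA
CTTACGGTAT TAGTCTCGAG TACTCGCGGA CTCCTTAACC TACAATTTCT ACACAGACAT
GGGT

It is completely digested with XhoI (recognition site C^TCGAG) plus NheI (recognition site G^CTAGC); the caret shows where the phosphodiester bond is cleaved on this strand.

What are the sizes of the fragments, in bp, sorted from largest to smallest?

112, 49, 23 bp

The XhoI site (CTCGAG) starts at position 135.
XhoI cuts after the first base of each site, so after position 135.
The NheI site (GCTAGC) starts at position 112.
NheI cuts after the first base of each site, so after position 112.
Combined cut positions: 112, 135.
Linear molecule, 2 cuts → 3 fragments:
  1–112 → 112 bp
  113–135 → 23 bp
  136–184 → 49 bp
Sorted largest to smallest: 112, 49, 23 bp.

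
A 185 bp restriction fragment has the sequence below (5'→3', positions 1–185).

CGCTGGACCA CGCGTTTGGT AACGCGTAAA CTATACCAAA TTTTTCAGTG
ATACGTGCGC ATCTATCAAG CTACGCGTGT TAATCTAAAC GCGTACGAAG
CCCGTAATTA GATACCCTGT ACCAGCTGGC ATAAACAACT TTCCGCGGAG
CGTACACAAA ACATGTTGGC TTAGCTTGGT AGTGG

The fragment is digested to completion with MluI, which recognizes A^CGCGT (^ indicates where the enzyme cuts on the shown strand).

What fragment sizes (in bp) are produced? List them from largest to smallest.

96, 51, 16, 12, 10 bp

MluI sites (ACGCGT) start at positions 10, 22, 73, 89.
MluI cuts after the first base of each site, so after positions 10, 22, 73, 89.
Linear molecule, 4 cuts → 5 fragments:
  1–10 → 10 bp
  11–22 → 12 bp
  23–73 → 51 bp
  74–89 → 16 bp
  90–185 → 96 bp
Sorted largest to smallest: 96, 51, 16, 12, 10 bp.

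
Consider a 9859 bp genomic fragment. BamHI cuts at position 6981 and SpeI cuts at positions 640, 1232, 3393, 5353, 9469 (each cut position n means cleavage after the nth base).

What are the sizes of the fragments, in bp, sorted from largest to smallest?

2488, 2161, 1960, 1628, 640, 592, 390 bp

Combined cut positions (sorted): 640, 1232, 3393, 5353, 6981, 9469.
Linear molecule, 6 cuts → 7 fragments:
  640 − 0 = 640 bp
  1232 − 640 = 592 bp
  3393 − 1232 = 2161 bp
  5353 − 3393 = 1960 bp
  6981 − 5353 = 1628 bp
  9469 − 6981 = 2488 bp
  9859 − 9469 = 390 bp
Sorted largest to smallest: 2488, 2161, 1960, 1628, 640, 592, 390 bp.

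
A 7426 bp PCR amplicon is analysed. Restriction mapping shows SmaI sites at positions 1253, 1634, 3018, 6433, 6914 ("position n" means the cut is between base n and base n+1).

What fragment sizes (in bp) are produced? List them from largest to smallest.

3415, 1384, 1253, 512, 481, 381 bp

Linear molecule, 5 cuts → 6 fragments:
  1253 − 0 = 1253 bp
  1634 − 1253 = 381 bp
  3018 − 1634 = 1384 bp
  6433 − 3018 = 3415 bp
  6914 − 6433 = 481 bp
  7426 − 6914 = 512 bp
Sorted largest to smallest: 3415, 1384, 1253, 512, 481, 381 bp.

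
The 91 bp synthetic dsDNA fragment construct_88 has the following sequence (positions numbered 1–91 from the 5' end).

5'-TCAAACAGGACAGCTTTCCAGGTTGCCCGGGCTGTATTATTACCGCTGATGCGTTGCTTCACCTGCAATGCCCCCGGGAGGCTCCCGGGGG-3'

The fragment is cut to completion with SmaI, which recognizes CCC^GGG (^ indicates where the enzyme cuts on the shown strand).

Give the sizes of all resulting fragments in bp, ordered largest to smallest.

47, 28, 11, 5 bp

SmaI sites (CCCGGG) start at positions 26, 73, 84.
SmaI cuts after base 3 of each site, so after positions 28, 75, 86.
Linear molecule, 3 cuts → 4 fragments:
  1–28 → 28 bp
  29–75 → 47 bp
  76–86 → 11 bp
  87–91 → 5 bp
Sorted largest to smallest: 47, 28, 11, 5 bp.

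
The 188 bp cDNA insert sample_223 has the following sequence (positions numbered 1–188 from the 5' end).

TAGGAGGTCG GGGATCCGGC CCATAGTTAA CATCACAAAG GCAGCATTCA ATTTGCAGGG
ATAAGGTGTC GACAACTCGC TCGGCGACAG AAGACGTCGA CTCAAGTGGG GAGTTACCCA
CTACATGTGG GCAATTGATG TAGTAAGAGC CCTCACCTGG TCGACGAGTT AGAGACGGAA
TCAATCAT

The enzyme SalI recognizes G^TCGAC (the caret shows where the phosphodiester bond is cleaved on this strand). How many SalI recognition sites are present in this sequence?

3

GTCGAC occurs starting at positions 68, 96, 160.
SalI cuts at 3 sites.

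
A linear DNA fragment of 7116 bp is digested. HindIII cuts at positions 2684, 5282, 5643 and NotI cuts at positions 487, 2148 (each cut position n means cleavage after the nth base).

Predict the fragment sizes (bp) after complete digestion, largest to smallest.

Combined cut positions (sorted): 487, 2148, 2684, 5282, 5643.
Linear molecule, 5 cuts → 6 fragments:
  487 − 0 = 487 bp
  2148 − 487 = 1661 bp
  2684 − 2148 = 536 bp
  5282 − 2684 = 2598 bp
  5643 − 5282 = 361 bp
  7116 − 5643 = 1473 bp
Sorted largest to smallest: 2598, 1661, 1473, 536, 487, 361 bp.

2598, 1661, 1473, 536, 487, 361 bp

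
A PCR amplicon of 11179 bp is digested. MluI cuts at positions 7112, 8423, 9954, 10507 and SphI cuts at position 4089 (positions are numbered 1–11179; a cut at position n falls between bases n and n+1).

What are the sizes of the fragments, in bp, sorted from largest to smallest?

Combined cut positions (sorted): 4089, 7112, 8423, 9954, 10507.
Linear molecule, 5 cuts → 6 fragments:
  4089 − 0 = 4089 bp
  7112 − 4089 = 3023 bp
  8423 − 7112 = 1311 bp
  9954 − 8423 = 1531 bp
  10507 − 9954 = 553 bp
  11179 − 10507 = 672 bp
Sorted largest to smallest: 4089, 3023, 1531, 1311, 672, 553 bp.

4089, 3023, 1531, 1311, 672, 553 bp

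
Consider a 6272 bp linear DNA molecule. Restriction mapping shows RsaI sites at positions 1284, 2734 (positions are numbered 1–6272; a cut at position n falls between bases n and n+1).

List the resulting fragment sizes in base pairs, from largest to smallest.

3538, 1450, 1284 bp

Linear molecule, 2 cuts → 3 fragments:
  1284 − 0 = 1284 bp
  2734 − 1284 = 1450 bp
  6272 − 2734 = 3538 bp
Sorted largest to smallest: 3538, 1450, 1284 bp.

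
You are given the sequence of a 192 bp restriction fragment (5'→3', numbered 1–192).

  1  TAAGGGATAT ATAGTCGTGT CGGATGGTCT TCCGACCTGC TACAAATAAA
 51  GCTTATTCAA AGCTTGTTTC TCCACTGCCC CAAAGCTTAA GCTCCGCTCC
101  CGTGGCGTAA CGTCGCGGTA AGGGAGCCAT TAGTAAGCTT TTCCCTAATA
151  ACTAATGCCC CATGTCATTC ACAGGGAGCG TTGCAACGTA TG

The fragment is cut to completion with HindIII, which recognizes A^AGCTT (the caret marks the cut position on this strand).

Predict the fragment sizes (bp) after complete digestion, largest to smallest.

HindIII sites (AAGCTT) start at positions 49, 60, 83, 135.
HindIII cuts after the first base of each site, so after positions 49, 60, 83, 135.
Linear molecule, 4 cuts → 5 fragments:
  1–49 → 49 bp
  50–60 → 11 bp
  61–83 → 23 bp
  84–135 → 52 bp
  136–192 → 57 bp
Sorted largest to smallest: 57, 52, 49, 23, 11 bp.

57, 52, 49, 23, 11 bp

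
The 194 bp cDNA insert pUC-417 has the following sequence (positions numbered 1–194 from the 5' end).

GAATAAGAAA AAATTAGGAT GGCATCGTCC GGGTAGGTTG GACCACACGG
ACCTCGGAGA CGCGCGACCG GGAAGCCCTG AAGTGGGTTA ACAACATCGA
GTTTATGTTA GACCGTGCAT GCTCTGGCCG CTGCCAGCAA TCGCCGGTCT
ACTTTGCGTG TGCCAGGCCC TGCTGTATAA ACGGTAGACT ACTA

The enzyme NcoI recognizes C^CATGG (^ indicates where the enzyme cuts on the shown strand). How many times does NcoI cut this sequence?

0

No occurrence of CCATGG is present in the sequence.
NcoI does not cut: 0 sites.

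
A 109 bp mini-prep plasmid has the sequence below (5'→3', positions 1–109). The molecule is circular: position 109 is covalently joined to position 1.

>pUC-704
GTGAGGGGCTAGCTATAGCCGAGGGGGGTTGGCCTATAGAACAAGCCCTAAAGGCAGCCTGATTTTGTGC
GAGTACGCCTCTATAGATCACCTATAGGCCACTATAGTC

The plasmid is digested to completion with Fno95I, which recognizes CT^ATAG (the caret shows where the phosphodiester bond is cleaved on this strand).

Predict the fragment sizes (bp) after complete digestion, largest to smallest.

47, 21, 20, 11, 10 bp

Fno95I sites (CTATAG) start at positions 13, 34, 81, 92, 102.
Fno95I cuts after base 2 of each site, so after positions 14, 35, 82, 93, 103.
Circular molecule, 5 cuts → 5 fragments:
  15–35 → 21 bp
  36–82 → 47 bp
  83–93 → 11 bp
  94–103 → 10 bp
  104–109 then 1–14 → 6 + 14 = 20 bp
Sorted largest to smallest: 47, 21, 20, 11, 10 bp.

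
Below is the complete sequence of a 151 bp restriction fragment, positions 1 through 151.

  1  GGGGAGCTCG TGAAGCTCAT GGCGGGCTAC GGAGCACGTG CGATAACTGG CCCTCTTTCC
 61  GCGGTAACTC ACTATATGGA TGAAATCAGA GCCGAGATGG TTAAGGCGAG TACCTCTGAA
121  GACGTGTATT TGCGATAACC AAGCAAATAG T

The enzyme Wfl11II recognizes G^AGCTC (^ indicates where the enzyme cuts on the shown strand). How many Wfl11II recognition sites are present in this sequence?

GAGCTC occurs starting at position 4.
Wfl11II cuts at 1 site.

1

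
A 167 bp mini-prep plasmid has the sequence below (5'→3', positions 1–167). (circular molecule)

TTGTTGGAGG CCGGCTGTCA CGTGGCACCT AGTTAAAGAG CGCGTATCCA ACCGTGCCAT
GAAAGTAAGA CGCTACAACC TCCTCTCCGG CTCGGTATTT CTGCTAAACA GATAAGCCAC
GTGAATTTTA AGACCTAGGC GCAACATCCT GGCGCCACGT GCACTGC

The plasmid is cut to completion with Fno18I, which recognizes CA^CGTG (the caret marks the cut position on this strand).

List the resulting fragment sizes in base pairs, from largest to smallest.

99, 38, 30 bp

Fno18I sites (CACGTG) start at positions 19, 118, 156.
Fno18I cuts after base 2 of each site, so after positions 20, 119, 157.
Circular molecule, 3 cuts → 3 fragments:
  21–119 → 99 bp
  120–157 → 38 bp
  158–167 then 1–20 → 10 + 20 = 30 bp
Sorted largest to smallest: 99, 38, 30 bp.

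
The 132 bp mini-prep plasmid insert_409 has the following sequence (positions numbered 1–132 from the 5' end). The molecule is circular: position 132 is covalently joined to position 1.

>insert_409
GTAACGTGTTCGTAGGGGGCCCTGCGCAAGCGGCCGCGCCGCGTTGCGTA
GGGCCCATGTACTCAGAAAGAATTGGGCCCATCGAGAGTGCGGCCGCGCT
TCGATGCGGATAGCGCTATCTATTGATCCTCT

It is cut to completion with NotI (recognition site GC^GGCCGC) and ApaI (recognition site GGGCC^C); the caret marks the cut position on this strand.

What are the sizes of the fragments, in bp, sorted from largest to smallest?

NotI sites (GCGGCCGC) start at positions 30, 90.
NotI cuts after base 2 of each site, so after positions 31, 91.
ApaI sites (GGGCCC) start at positions 17, 51, 75.
ApaI cuts after base 5 of each site (before the last base), so after positions 21, 55, 79.
Combined cut positions: 21, 31, 55, 79, 91.
Circular molecule, 5 cuts → 5 fragments:
  22–31 → 10 bp
  32–55 → 24 bp
  56–79 → 24 bp
  80–91 → 12 bp
  92–132 then 1–21 → 41 + 21 = 62 bp
Sorted largest to smallest: 62, 24, 24, 12, 10 bp.

62, 24, 24, 12, 10 bp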